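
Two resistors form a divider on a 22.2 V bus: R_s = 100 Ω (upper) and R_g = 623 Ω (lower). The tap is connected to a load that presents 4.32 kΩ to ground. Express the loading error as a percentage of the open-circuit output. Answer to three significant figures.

The divider's output (Thévenin) resistance is R_s‖R_g = 86.17 Ω.
Fractional drop under load = R_th/(R_th + R_L) = 86.17 / (86.17 + 4320) = 0.01956.
So the output falls by 1.96 %.

1.96 %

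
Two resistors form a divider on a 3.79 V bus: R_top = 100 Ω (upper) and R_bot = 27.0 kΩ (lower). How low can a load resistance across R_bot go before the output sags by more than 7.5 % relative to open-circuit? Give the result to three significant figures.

Output resistance R_th = R_top‖R_bot = (100 × 27000)/27100 = 99.63 Ω.
The fractional drop is R_th/(R_th + R_L); requiring this ≤ 0.0750 gives R_L ≥ R_th(1/0.0750 − 1) = 99.63 × 12.33 = 1.23 kΩ.

R_L(min) ≈ 1.23 kΩ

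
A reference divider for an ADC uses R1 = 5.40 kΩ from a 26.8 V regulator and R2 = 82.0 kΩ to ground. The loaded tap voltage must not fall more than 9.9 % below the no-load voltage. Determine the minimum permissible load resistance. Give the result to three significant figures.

R_L(min) ≈ 46.1 kΩ

Output resistance R_th = R1‖R2 = (5.40 × 82.0)/87.40 = 5.066 kΩ.
The fractional drop is R_th/(R_th + R_L); requiring this ≤ 0.0990 gives R_L ≥ R_th(1/0.0990 − 1) = 5.066 × 9.101 = 46.1 kΩ.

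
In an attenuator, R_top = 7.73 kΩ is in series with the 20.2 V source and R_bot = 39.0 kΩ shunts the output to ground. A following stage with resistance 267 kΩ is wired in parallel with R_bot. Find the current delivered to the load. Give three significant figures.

I_L ≈ 0.0617 mA

R_bot‖R_L = 34.03 kΩ; V_out = 20.2 × 34.03/41.76 = 16.46 V.
I_L = V_out / R_L = 16.46 / 267 kΩ = 0.0617 mA.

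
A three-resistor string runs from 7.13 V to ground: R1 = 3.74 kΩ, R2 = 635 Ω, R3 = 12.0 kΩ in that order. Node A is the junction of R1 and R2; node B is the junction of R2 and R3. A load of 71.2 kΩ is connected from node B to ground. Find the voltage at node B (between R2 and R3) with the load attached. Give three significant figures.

V ≈ 5.00 V

At node B, R3 is in parallel with the load: R3‖R_L = 10270 Ω.
Below node A the resistance is R2 + (R3‖R_L) = 10900 Ω, so V_A = 7.13 × 10900/14640 = 5.309 V.
Then V_B = V_A × (R3‖R_L)/(R2 + R3‖R_L) = 5.309 × 10270/10900 = 5.00 V.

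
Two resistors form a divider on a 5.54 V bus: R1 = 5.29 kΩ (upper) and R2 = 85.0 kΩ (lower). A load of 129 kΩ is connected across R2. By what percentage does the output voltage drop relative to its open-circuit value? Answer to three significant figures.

3.72 %

The divider's output (Thévenin) resistance is R1‖R2 = 4.980 kΩ.
Fractional drop under load = R_th/(R_th + R_L) = 4.980 / (4.980 + 129) = 0.03717.
So the output falls by 3.72 %.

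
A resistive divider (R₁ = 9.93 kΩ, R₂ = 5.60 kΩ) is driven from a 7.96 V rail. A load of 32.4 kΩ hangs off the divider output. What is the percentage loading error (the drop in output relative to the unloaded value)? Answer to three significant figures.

9.95 %

The divider's output (Thévenin) resistance is R₁‖R₂ = 3.581 kΩ.
Fractional drop under load = R_th/(R_th + R_L) = 3.581 / (3.581 + 32.4) = 0.09952.
So the output falls by 9.95 %.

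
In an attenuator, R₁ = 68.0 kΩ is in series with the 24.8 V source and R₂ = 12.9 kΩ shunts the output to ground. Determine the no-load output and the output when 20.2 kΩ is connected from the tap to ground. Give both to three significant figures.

Unloaded: 3.95 V; loaded: 2.57 V

Open-circuit: V = 24.8 × 12.9/(68.0 + 12.9) = 3.95 V.
With the load, R₂ becomes R₂‖R_L = 7.873 kΩ, so V = 24.8 × 7.873/75.87 = 2.57 V.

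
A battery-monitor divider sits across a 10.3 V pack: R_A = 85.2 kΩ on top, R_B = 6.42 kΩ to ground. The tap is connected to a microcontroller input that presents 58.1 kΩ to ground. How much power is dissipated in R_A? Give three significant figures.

P ≈ 1.09 mW

Total resistance from the source is R_A + (R_B‖R_L) = 90.98 kΩ, so I = 10.3/90.98 kΩ = 0.1132 mA.
P = I²·R_A = (0.1132 mA)² × 85.2 kΩ = 1.09 mW.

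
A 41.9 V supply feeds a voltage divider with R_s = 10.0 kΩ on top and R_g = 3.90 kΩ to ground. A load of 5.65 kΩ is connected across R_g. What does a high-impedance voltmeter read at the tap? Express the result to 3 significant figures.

The load sits in parallel with R_g: R_g‖R_L = (3.90 × 5.65) / (3.90 + 5.65) = 2.307 kΩ.
V_out = 41.9 × 2.307 / (10.0 + 2.307) = 41.9 × 2.307/12.31 = 7.86 V.

V_out ≈ 7.86 V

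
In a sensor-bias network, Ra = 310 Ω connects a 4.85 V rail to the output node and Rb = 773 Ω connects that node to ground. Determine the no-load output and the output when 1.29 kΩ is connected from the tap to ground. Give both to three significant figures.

Unloaded: 3.46 V; loaded: 2.95 V

Open-circuit: V = 4.85 × 773/(310 + 773) = 3.46 V.
With the load, Rb becomes Rb‖R_L = 483.4 Ω, so V = 4.85 × 483.4/793.4 = 2.95 V.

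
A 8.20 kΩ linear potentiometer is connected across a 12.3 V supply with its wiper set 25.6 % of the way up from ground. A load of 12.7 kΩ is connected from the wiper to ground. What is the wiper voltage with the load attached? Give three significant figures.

V ≈ 2.80 V

The wiper splits the pot into (1−α)R = 6.101 kΩ above and αR = 2.099 kΩ below.
Lower section ‖ load = 1.801 kΩ.
V_wiper = 12.3 × 1.801/(6.101 + 1.801) = 2.80 V.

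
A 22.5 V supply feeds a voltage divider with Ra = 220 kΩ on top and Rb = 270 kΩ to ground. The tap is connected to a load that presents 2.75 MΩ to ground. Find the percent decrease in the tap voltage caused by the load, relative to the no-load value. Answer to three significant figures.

4.22 %

The divider's output (Thévenin) resistance is Ra‖Rb = 121.2 kΩ.
Fractional drop under load = R_th/(R_th + R_L) = 121.2 / (121.2 + 2750) = 0.04222.
So the output falls by 4.22 %.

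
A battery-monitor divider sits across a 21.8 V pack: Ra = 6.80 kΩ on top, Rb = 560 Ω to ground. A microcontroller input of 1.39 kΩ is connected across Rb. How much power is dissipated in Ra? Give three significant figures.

Total resistance from the source is Ra + (Rb‖R_L) = 7199 Ω, so I = 21.8/7199 Ω = 3.028 mA.
P = I²·Ra = (3.028 mA)² × 6.80 kΩ = 62.4 mW.

P ≈ 62.4 mW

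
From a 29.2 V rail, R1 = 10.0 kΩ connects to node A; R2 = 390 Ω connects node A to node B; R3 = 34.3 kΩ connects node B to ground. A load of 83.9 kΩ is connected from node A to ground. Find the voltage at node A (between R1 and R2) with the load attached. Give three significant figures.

Below node A the series string R2+R3 = 34690 Ω sits in parallel with the 83900 Ω load: 24540 Ω.
V_A = 29.2 × 24540/(10000 + 24540) = 20.7 V.

V ≈ 20.7 V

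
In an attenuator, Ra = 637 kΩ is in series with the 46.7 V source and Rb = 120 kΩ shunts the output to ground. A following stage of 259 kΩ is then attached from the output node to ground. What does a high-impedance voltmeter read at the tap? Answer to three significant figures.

V_out ≈ 5.33 V

The load sits in parallel with Rb: Rb‖R_L = (120 × 259) / (120 + 259) = 82.01 kΩ.
V_out = 46.7 × 82.01 / (637 + 82.01) = 46.7 × 82.01/719.0 = 5.33 V.
(Unloaded it would have been 7.40 V.)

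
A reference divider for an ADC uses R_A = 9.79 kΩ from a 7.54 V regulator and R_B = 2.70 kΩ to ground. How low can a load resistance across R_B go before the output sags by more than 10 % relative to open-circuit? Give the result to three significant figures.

Output resistance R_th = R_A‖R_B = (9.79 × 2.70)/12.49 = 2.116 kΩ.
The fractional drop is R_th/(R_th + R_L); requiring this ≤ 0.100 gives R_L ≥ R_th(1/0.100 − 1) = 2.116 × 9.000 = 19.0 kΩ.

R_L(min) ≈ 19.0 kΩ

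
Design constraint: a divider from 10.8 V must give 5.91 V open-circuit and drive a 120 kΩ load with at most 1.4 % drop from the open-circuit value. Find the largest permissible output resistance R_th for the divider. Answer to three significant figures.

R_th ≤ 1.70 kΩ

Loading drop = R_th/(R_th + R_L) ≤ 0.0140, so R_th ≤ R_L · ε/(1−ε) = 120 kΩ × 0.0140/0.9860 = 1.70 kΩ.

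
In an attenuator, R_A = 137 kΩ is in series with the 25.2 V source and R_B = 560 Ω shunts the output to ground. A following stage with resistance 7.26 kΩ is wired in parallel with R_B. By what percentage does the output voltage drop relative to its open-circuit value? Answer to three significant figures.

The divider's output (Thévenin) resistance is R_A‖R_B = 557.7 Ω.
Fractional drop under load = R_th/(R_th + R_L) = 557.7 / (557.7 + 7260) = 0.07134.
So the output falls by 7.13 %.

7.13 %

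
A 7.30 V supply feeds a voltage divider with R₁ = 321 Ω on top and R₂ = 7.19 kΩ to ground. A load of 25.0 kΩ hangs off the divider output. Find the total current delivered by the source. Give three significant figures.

I ≈ 1.24 mA

R₂‖R_L = 5584 Ω, so the source sees R₁ + R₂‖R_L = 5905 Ω.
I = 7.30 V / 5905 Ω = 1.24 mA.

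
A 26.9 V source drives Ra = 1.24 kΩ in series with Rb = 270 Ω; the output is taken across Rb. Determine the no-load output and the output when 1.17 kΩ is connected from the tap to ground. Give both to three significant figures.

Open-circuit: V = 26.9 × 270/(1240 + 270) = 4.81 V.
With the load, Rb becomes Rb‖R_L = 219.4 Ω, so V = 26.9 × 219.4/1459 = 4.04 V.

Unloaded: 4.81 V; loaded: 4.04 V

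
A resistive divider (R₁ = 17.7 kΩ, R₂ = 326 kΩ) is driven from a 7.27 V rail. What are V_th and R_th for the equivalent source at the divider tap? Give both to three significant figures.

V_th = 6.90 V, R_th = 16.8 kΩ

V_th is the open-circuit tap voltage: 7.27 × 326/(17.7 + 326) = 6.90 V.
With the supply zeroed, R₁ and R₂ appear in parallel from the tap: R_th = R₁‖R₂ = (17.7 × 326)/343.7 = 16.8 kΩ.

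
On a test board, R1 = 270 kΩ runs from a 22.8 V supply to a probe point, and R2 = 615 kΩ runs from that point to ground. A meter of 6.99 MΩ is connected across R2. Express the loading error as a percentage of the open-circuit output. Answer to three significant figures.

The divider's output (Thévenin) resistance is R1‖R2 = 187.6 kΩ.
Fractional drop under load = R_th/(R_th + R_L) = 187.6 / (187.6 + 6990) = 0.02614.
So the output falls by 2.61 %.

2.61 %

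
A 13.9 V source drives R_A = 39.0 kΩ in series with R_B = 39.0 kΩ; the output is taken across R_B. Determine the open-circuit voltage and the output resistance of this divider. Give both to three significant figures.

V_th = 6.95 V, R_th = 19.5 kΩ

V_th is the open-circuit tap voltage: 13.9 × 39.0/(39.0 + 39.0) = 6.95 V.
With the supply zeroed, R_A and R_B appear in parallel from the tap: R_th = R_A‖R_B = (39.0 × 39.0)/78.00 = 19.5 kΩ.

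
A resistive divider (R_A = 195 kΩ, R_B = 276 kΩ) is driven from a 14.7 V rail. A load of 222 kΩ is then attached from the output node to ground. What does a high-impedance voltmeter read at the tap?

V_out ≈ 5.69 V

The load sits in parallel with R_B: R_B‖R_L = (276 × 222) / (276 + 222) = 123.0 kΩ.
V_out = 14.7 × 123.0 / (195 + 123.0) = 14.7 × 123.0/318.0 = 5.69 V.
(Unloaded it would have been 8.61 V.)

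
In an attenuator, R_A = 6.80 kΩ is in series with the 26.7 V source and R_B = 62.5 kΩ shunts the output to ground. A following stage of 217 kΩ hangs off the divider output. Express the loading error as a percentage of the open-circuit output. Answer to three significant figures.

The divider's output (Thévenin) resistance is R_A‖R_B = 6.133 kΩ.
Fractional drop under load = R_th/(R_th + R_L) = 6.133 / (6.133 + 217) = 0.02748.
So the output falls by 2.75 %.

2.75 %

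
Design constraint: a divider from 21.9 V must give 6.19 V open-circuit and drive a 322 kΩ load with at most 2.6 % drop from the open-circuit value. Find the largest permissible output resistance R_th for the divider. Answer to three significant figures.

R_th ≤ 8.60 kΩ

Loading drop = R_th/(R_th + R_L) ≤ 0.0260, so R_th ≤ R_L · ε/(1−ε) = 322 kΩ × 0.0260/0.9740 = 8.60 kΩ.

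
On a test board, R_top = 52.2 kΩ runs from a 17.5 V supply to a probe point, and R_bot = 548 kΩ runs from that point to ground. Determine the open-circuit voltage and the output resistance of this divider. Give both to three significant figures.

V_th is the open-circuit tap voltage: 17.5 × 548/(52.2 + 548) = 16.0 V.
With the supply zeroed, R_top and R_bot appear in parallel from the tap: R_th = R_top‖R_bot = (52.2 × 548)/600.2 = 47.7 kΩ.

V_th = 16.0 V, R_th = 47.7 kΩ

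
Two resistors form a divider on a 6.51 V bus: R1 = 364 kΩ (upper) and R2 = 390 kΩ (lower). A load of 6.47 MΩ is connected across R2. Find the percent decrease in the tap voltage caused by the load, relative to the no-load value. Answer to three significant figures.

2.83 %

The divider's output (Thévenin) resistance is R1‖R2 = 188.3 kΩ.
Fractional drop under load = R_th/(R_th + R_L) = 188.3 / (188.3 + 6470) = 0.02828.
So the output falls by 2.83 %.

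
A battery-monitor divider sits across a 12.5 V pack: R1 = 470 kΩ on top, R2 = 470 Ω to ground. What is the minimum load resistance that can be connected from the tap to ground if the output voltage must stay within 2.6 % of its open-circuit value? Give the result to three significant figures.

Output resistance R_th = R1‖R2 = (470000 × 470)/470500 = 469.5 Ω.
The fractional drop is R_th/(R_th + R_L); requiring this ≤ 0.0260 gives R_L ≥ R_th(1/0.0260 − 1) = 469.5 × 37.46 = 17.6 kΩ.

R_L(min) ≈ 17.6 kΩ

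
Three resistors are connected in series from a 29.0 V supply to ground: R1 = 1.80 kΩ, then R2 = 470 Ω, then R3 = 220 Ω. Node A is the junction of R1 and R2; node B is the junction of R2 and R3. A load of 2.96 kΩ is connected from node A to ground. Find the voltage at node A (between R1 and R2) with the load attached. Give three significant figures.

Below node A the series string R2+R3 = 690.0 Ω sits in parallel with the 2960 Ω load: 559.6 Ω.
V_A = 29.0 × 559.6/(1800 + 559.6) = 6.88 V.

V ≈ 6.88 V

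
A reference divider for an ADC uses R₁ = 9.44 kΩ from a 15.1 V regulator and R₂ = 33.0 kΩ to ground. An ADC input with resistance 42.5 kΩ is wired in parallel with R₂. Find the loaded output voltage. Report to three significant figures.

V_out ≈ 10.0 V

The load sits in parallel with R₂: R₂‖R_L = (33.0 × 42.5) / (33.0 + 42.5) = 18.58 kΩ.
V_out = 15.1 × 18.58 / (9.44 + 18.58) = 15.1 × 18.58/28.02 = 10.0 V.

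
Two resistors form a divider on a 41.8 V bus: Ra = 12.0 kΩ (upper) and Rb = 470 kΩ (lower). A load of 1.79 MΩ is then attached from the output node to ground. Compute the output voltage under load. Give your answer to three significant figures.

V_out ≈ 40.5 V

The load sits in parallel with Rb: Rb‖R_L = (470 × 1790) / (470 + 1790) = 372.3 kΩ.
V_out = 41.8 × 372.3 / (12.0 + 372.3) = 41.8 × 372.3/384.3 = 40.5 V.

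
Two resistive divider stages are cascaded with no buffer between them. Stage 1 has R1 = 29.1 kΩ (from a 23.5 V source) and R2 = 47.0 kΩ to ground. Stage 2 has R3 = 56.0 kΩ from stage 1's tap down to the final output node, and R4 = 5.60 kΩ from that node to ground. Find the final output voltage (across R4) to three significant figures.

V_out ≈ 1.02 V

Stage 2 presents R3+R4 = 61.60 kΩ as a load on stage 1's tap.
Stage 1's lower leg becomes R2‖(R3+R4) = 26.66 kΩ, so V_mid = 23.5 × 26.66/55.76 = 11.24 V.
Stage 2 is itself unloaded: V_out = V_mid × R4/(R3+R4) = 11.24 × 5.60/61.60 = 1.02 V.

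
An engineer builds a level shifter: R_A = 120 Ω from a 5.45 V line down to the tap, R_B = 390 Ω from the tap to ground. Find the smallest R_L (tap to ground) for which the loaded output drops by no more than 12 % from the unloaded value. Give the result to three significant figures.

R_L(min) ≈ 673 Ω

Output resistance R_th = R_A‖R_B = (120 × 390)/510.0 = 91.76 Ω.
The fractional drop is R_th/(R_th + R_L); requiring this ≤ 0.120 gives R_L ≥ R_th(1/0.120 − 1) = 91.76 × 7.333 = 673 Ω.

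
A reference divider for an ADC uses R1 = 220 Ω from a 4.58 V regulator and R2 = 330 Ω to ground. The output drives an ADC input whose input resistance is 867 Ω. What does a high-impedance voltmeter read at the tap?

The load sits in parallel with R2: R2‖R_L = (330 × 867) / (330 + 867) = 239.0 Ω.
V_out = 4.58 × 239.0 / (220 + 239.0) = 4.58 × 239.0/459.0 = 2.38 V.
(Unloaded it would have been 2.75 V.)

V_out ≈ 2.38 V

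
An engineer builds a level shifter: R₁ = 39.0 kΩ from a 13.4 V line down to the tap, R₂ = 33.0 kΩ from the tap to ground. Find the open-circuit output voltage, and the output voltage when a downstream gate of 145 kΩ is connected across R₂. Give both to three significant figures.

Unloaded: 6.14 V; loaded: 5.47 V

Open-circuit: V = 13.4 × 33.0/(39.0 + 33.0) = 6.14 V.
With the load, R₂ becomes R₂‖R_L = 26.88 kΩ, so V = 13.4 × 26.88/65.88 = 5.47 V.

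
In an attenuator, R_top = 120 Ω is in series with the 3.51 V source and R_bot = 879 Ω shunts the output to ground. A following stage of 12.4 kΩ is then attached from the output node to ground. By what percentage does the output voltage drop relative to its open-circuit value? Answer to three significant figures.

0.844 %

The divider's output (Thévenin) resistance is R_top‖R_bot = 105.6 Ω.
Fractional drop under load = R_th/(R_th + R_L) = 105.6 / (105.6 + 12400) = 0.008443.
So the output falls by 0.844 %.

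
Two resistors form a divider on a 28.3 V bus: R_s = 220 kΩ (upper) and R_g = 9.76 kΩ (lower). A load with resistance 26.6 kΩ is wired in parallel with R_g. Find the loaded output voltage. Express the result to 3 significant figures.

V_out ≈ 0.890 V

The load sits in parallel with R_g: R_g‖R_L = (9.76 × 26.6) / (9.76 + 26.6) = 7.140 kΩ.
V_out = 28.3 × 7.140 / (220 + 7.140) = 28.3 × 7.140/227.1 = 0.890 V.
(Unloaded it would have been 1.20 V.)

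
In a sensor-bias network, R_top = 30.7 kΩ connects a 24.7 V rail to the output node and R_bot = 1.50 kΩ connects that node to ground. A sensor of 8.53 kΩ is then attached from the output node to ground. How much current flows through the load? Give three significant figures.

I_L ≈ 0.116 mA

R_bot‖R_L = 1.276 kΩ; V_out = 24.7 × 1.276/31.98 = 0.9854 V.
I_L = V_out / R_L = 0.9854 / 8.53 kΩ = 0.116 mA.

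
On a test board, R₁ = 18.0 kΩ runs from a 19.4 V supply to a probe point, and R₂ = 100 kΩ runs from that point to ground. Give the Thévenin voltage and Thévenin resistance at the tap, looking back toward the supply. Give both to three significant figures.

V_th is the open-circuit tap voltage: 19.4 × 100/(18.0 + 100) = 16.4 V.
With the supply zeroed, R₁ and R₂ appear in parallel from the tap: R_th = R₁‖R₂ = (18.0 × 100)/118.0 = 15.3 kΩ.

V_th = 16.4 V, R_th = 15.3 kΩ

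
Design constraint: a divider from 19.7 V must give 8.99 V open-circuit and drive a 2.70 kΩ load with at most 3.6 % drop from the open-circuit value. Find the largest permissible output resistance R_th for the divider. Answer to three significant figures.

R_th ≤ 101 Ω

Loading drop = R_th/(R_th + R_L) ≤ 0.0360, so R_th ≤ R_L · ε/(1−ε) = 2.70 kΩ × 0.0360/0.9640 = 101 Ω.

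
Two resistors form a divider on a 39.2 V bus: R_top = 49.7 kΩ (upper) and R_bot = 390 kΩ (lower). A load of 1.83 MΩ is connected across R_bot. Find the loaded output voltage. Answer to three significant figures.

The load sits in parallel with R_bot: R_bot‖R_L = (390 × 1830) / (390 + 1830) = 321.5 kΩ.
V_out = 39.2 × 321.5 / (49.7 + 321.5) = 39.2 × 321.5/371.2 = 34.0 V.

V_out ≈ 34.0 V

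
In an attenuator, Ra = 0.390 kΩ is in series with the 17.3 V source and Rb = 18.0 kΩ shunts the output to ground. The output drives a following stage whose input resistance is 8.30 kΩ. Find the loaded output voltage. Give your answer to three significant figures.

V_out ≈ 16.2 V

The load sits in parallel with Rb: Rb‖R_L = (18000 × 8300) / (18000 + 8300) = 5681 Ω.
V_out = 17.3 × 5681 / (390 + 5681) = 17.3 × 5681/6071 = 16.2 V.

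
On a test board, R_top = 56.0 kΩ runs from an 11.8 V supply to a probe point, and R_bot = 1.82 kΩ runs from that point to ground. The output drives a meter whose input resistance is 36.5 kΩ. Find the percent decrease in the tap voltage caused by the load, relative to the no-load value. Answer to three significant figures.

The divider's output (Thévenin) resistance is R_top‖R_bot = 1.763 kΩ.
Fractional drop under load = R_th/(R_th + R_L) = 1.763 / (1.763 + 36.5) = 0.04607.
So the output falls by 4.61 %.

4.61 %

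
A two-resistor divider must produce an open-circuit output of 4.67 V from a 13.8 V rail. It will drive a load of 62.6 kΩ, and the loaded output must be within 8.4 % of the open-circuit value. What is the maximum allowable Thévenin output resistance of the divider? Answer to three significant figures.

Loading drop = R_th/(R_th + R_L) ≤ 0.0840, so R_th ≤ R_L · ε/(1−ε) = 62.6 kΩ × 0.0840/0.9160 = 5.74 kΩ.

R_th ≤ 5.74 kΩ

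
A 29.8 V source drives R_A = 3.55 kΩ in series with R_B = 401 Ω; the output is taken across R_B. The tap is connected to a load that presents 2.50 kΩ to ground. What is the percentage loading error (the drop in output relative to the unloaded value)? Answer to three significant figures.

The divider's output (Thévenin) resistance is R_A‖R_B = 360.3 Ω.
Fractional drop under load = R_th/(R_th + R_L) = 360.3 / (360.3 + 2500) = 0.1260.
So the output falls by 12.6 %.

12.6 %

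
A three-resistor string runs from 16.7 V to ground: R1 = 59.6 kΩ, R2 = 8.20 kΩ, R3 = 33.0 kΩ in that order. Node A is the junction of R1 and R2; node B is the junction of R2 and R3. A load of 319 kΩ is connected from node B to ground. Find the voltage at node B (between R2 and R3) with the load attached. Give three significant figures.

At node B, R3 is in parallel with the load: R3‖R_L = 29.91 kΩ.
Below node A the resistance is R2 + (R3‖R_L) = 38.11 kΩ, so V_A = 16.7 × 38.11/97.71 = 6.513 V.
Then V_B = V_A × (R3‖R_L)/(R2 + R3‖R_L) = 6.513 × 29.91/38.11 = 5.11 V.

V ≈ 5.11 V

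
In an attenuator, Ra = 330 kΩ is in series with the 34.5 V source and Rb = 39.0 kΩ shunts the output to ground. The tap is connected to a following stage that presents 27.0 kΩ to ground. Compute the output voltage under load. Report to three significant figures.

V_out ≈ 1.59 V

The load sits in parallel with Rb: Rb‖R_L = (39.0 × 27.0) / (39.0 + 27.0) = 15.95 kΩ.
V_out = 34.5 × 15.95 / (330 + 15.95) = 34.5 × 15.95/346.0 = 1.59 V.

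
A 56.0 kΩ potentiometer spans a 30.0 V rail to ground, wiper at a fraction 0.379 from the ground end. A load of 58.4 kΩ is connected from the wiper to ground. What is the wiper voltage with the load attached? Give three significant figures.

The wiper splits the pot into (1−α)R = 34.78 kΩ above and αR = 21.22 kΩ below.
Lower section ‖ load = 15.57 kΩ.
V_wiper = 30.0 × 15.57/(34.78 + 15.57) = 9.28 V.

V ≈ 9.28 V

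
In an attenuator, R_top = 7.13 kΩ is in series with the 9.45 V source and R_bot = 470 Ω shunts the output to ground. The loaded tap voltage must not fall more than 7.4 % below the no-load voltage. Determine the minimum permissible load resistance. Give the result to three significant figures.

R_L(min) ≈ 5.52 kΩ

Output resistance R_th = R_top‖R_bot = (7130 × 470)/7600 = 440.9 Ω.
The fractional drop is R_th/(R_th + R_L); requiring this ≤ 0.0740 gives R_L ≥ R_th(1/0.0740 − 1) = 440.9 × 12.51 = 5.52 kΩ.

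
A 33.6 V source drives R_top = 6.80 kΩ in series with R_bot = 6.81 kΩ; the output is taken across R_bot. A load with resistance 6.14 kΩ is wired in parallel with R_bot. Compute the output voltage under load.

The load sits in parallel with R_bot: R_bot‖R_L = (6.81 × 6.14) / (6.81 + 6.14) = 3.229 kΩ.
V_out = 33.6 × 3.229 / (6.80 + 3.229) = 33.6 × 3.229/10.03 = 10.8 V.

V_out ≈ 10.8 V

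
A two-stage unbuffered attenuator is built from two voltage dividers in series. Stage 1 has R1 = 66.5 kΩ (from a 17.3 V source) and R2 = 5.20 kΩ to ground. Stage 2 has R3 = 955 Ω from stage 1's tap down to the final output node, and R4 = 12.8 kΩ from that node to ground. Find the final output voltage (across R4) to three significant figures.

Stage 2 presents R3+R4 = 13760 Ω as a load on stage 1's tap.
Stage 1's lower leg becomes R2‖(R3+R4) = 3773 Ω, so V_mid = 17.3 × 3773/70270 = 0.9290 V.
Stage 2 is itself unloaded: V_out = V_mid × R4/(R3+R4) = 0.9290 × 12800/13760 = 0.864 V.

V_out ≈ 0.864 V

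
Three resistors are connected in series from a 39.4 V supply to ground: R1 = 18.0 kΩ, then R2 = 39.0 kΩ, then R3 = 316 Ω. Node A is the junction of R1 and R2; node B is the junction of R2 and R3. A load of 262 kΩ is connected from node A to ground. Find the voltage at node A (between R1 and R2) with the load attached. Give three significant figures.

Below node A the series string R2+R3 = 39320 Ω sits in parallel with the 262000 Ω load: 34190 Ω.
V_A = 39.4 × 34190/(18000 + 34190) = 25.8 V.

V ≈ 25.8 V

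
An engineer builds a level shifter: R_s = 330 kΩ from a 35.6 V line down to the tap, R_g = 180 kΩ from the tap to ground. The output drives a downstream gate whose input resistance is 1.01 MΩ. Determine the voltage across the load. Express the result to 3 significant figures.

V_out ≈ 11.3 V

The load sits in parallel with R_g: R_g‖R_L = (180 × 1010) / (180 + 1010) = 152.8 kΩ.
V_out = 35.6 × 152.8 / (330 + 152.8) = 35.6 × 152.8/482.8 = 11.3 V.
(Unloaded it would have been 12.6 V.)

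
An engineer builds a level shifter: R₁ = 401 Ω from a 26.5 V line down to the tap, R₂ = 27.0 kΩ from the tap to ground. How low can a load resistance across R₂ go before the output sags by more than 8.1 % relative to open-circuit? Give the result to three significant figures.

R_L(min) ≈ 4.48 kΩ

Output resistance R_th = R₁‖R₂ = (401 × 27000)/27400 = 395.1 Ω.
The fractional drop is R_th/(R_th + R_L); requiring this ≤ 0.0810 gives R_L ≥ R_th(1/0.0810 − 1) = 395.1 × 11.35 = 4.48 kΩ.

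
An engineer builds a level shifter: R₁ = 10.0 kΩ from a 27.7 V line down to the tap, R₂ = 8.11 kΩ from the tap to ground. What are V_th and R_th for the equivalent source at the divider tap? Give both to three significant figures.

V_th is the open-circuit tap voltage: 27.7 × 8.11/(10.0 + 8.11) = 12.4 V.
With the supply zeroed, R₁ and R₂ appear in parallel from the tap: R_th = R₁‖R₂ = (10.0 × 8.11)/18.11 = 4.48 kΩ.

V_th = 12.4 V, R_th = 4.48 kΩ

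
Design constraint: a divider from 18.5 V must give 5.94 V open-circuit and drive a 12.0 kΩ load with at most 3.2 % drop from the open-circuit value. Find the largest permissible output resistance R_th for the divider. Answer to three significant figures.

Loading drop = R_th/(R_th + R_L) ≤ 0.0320, so R_th ≤ R_L · ε/(1−ε) = 12.0 kΩ × 0.0320/0.9680 = 397 Ω.

R_th ≤ 397 Ω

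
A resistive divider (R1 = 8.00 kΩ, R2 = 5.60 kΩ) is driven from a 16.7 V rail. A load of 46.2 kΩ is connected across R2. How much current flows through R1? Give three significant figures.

I ≈ 1.29 mA

R2‖R_L = 4.995 kΩ, so the source sees R1 + R2‖R_L = 12.99 kΩ.
I = 16.7 V / 12.99 kΩ = 1.29 mA.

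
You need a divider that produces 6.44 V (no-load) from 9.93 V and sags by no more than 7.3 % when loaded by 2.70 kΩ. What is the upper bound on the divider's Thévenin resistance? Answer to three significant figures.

R_th ≤ 213 Ω

Loading drop = R_th/(R_th + R_L) ≤ 0.0730, so R_th ≤ R_L · ε/(1−ε) = 2.70 kΩ × 0.0730/0.9270 = 213 Ω.
(Any R1, R2 with R2/(R1+R2) = 0.649 and R1‖R2 ≤ 213 Ω will meet the spec.)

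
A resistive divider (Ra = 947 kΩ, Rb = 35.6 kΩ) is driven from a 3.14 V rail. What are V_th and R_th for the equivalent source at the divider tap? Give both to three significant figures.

V_th is the open-circuit tap voltage: 3.14 × 35.6/(947 + 35.6) = 0.114 V.
With the supply zeroed, Ra and Rb appear in parallel from the tap: R_th = Ra‖Rb = (947 × 35.6)/982.6 = 34.3 kΩ.

V_th = 0.114 V, R_th = 34.3 kΩ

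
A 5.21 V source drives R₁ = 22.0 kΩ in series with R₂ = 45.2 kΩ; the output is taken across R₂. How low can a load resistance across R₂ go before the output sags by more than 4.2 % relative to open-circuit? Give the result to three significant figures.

R_L(min) ≈ 338 kΩ

Output resistance R_th = R₁‖R₂ = (22.0 × 45.2)/67.20 = 14.80 kΩ.
The fractional drop is R_th/(R_th + R_L); requiring this ≤ 0.0420 gives R_L ≥ R_th(1/0.0420 − 1) = 14.80 × 22.81 = 338 kΩ.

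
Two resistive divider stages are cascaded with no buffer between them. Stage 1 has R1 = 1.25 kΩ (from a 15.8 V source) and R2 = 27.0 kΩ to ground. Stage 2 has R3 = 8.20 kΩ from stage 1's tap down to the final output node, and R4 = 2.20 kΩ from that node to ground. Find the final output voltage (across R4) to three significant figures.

V_out ≈ 2.87 V

Stage 2 presents R3+R4 = 10.40 kΩ as a load on stage 1's tap.
Stage 1's lower leg becomes R2‖(R3+R4) = 7.508 kΩ, so V_mid = 15.8 × 7.508/8.758 = 13.54 V.
Stage 2 is itself unloaded: V_out = V_mid × R4/(R3+R4) = 13.54 × 2.20/10.40 = 2.87 V.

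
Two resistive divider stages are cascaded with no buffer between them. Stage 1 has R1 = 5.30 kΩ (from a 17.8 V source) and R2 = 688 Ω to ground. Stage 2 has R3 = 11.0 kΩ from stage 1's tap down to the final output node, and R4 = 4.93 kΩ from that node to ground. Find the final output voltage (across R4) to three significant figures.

V_out ≈ 0.610 V

Stage 2 presents R3+R4 = 15930 Ω as a load on stage 1's tap.
Stage 1's lower leg becomes R2‖(R3+R4) = 659.5 Ω, so V_mid = 17.8 × 659.5/5960 = 1.970 V.
Stage 2 is itself unloaded: V_out = V_mid × R4/(R3+R4) = 1.970 × 4930/15930 = 0.610 V.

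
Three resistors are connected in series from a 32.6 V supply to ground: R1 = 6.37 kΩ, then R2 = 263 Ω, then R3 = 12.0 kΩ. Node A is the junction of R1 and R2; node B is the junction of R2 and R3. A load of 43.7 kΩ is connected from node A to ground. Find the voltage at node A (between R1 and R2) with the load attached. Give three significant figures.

V ≈ 19.6 V

Below node A the series string R2+R3 = 12260 Ω sits in parallel with the 43700 Ω load: 9576 Ω.
V_A = 32.6 × 9576/(6370 + 9576) = 19.6 V.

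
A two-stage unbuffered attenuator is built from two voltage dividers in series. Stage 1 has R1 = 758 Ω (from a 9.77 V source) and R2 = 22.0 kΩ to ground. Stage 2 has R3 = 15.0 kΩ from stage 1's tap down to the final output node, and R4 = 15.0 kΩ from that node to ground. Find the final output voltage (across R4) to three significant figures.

Stage 2 presents R3+R4 = 30000 Ω as a load on stage 1's tap.
Stage 1's lower leg becomes R2‖(R3+R4) = 12690 Ω, so V_mid = 9.77 × 12690/13450 = 9.219 V.
Stage 2 is itself unloaded: V_out = V_mid × R4/(R3+R4) = 9.219 × 15000/30000 = 4.61 V.

V_out ≈ 4.61 V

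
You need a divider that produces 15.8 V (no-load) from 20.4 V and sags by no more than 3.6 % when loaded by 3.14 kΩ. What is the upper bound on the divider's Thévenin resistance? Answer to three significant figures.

R_th ≤ 117 Ω

Loading drop = R_th/(R_th + R_L) ≤ 0.0360, so R_th ≤ R_L · ε/(1−ε) = 3.14 kΩ × 0.0360/0.9640 = 117 Ω.
(Any R1, R2 with R2/(R1+R2) = 0.775 and R1‖R2 ≤ 117 Ω will meet the spec.)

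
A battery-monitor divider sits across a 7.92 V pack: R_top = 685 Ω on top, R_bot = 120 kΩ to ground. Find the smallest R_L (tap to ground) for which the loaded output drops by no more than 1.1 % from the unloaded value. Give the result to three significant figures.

R_L(min) ≈ 61.2 kΩ

Output resistance R_th = R_top‖R_bot = (685 × 120000)/120700 = 681.1 Ω.
The fractional drop is R_th/(R_th + R_L); requiring this ≤ 0.0110 gives R_L ≥ R_th(1/0.0110 − 1) = 681.1 × 89.91 = 61.2 kΩ.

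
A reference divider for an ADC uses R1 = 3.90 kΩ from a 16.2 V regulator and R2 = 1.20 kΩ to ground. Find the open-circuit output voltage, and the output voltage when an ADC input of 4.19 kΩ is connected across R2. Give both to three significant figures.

Unloaded: 3.81 V; loaded: 3.13 V

Open-circuit: V = 16.2 × 1.20/(3.90 + 1.20) = 3.81 V.
With the load, R2 becomes R2‖R_L = 0.9328 kΩ, so V = 16.2 × 0.9328/4.833 = 3.13 V.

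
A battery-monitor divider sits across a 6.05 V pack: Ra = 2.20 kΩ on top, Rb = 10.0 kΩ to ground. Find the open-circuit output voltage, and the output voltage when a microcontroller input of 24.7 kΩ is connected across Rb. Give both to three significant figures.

Open-circuit: V = 6.05 × 10.0/(2.20 + 10.0) = 4.96 V.
With the load, Rb becomes Rb‖R_L = 7.118 kΩ, so V = 6.05 × 7.118/9.318 = 4.62 V.

Unloaded: 4.96 V; loaded: 4.62 V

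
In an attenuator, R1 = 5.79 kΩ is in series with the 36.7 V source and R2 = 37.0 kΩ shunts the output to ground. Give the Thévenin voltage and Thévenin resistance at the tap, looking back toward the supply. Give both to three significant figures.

V_th = 31.7 V, R_th = 5.01 kΩ

V_th is the open-circuit tap voltage: 36.7 × 37.0/(5.79 + 37.0) = 31.7 V.
With the supply zeroed, R1 and R2 appear in parallel from the tap: R_th = R1‖R2 = (5.79 × 37.0)/42.79 = 5.01 kΩ.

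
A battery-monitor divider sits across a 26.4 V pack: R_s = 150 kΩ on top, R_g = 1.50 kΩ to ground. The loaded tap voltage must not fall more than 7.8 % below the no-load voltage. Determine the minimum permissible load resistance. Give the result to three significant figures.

R_L(min) ≈ 17.6 kΩ

Output resistance R_th = R_s‖R_g = (150 × 1.50)/151.5 = 1.485 kΩ.
The fractional drop is R_th/(R_th + R_L); requiring this ≤ 0.0780 gives R_L ≥ R_th(1/0.0780 − 1) = 1.485 × 11.82 = 17.6 kΩ.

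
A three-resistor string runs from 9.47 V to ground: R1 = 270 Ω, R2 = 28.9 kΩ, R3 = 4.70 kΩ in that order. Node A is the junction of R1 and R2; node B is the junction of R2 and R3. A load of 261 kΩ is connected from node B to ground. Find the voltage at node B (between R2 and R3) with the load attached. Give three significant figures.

At node B, R3 is in parallel with the load: R3‖R_L = 4617 Ω.
Below node A the resistance is R2 + (R3‖R_L) = 33520 Ω, so V_A = 9.47 × 33520/33790 = 9.394 V.
Then V_B = V_A × (R3‖R_L)/(R2 + R3‖R_L) = 9.394 × 4617/33520 = 1.29 V.

V ≈ 1.29 V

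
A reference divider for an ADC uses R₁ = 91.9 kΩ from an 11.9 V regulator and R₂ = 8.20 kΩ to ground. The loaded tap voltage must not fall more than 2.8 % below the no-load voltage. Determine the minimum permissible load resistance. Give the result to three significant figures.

Output resistance R_th = R₁‖R₂ = (91.9 × 8.20)/100.1 = 7.528 kΩ.
The fractional drop is R_th/(R_th + R_L); requiring this ≤ 0.0280 gives R_L ≥ R_th(1/0.0280 − 1) = 7.528 × 34.71 = 261 kΩ.

R_L(min) ≈ 261 kΩ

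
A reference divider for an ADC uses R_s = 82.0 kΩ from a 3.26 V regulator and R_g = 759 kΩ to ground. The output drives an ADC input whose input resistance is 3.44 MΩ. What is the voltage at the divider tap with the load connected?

V_out ≈ 2.88 V

The load sits in parallel with R_g: R_g‖R_L = (759 × 3440) / (759 + 3440) = 621.8 kΩ.
V_out = 3.26 × 621.8 / (82.0 + 621.8) = 3.26 × 621.8/703.8 = 2.88 V.
(Unloaded it would have been 2.94 V.)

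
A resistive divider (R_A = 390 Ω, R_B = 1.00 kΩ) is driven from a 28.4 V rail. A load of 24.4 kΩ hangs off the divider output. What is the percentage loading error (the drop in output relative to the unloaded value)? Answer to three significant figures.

The divider's output (Thévenin) resistance is R_A‖R_B = 280.6 Ω.
Fractional drop under load = R_th/(R_th + R_L) = 280.6 / (280.6 + 24400) = 0.01137.
So the output falls by 1.14 %.

1.14 %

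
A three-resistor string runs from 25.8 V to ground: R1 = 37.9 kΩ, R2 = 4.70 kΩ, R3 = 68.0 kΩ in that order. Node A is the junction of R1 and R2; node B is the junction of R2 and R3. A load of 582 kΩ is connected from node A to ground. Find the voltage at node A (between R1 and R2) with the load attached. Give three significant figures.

Below node A the series string R2+R3 = 72.70 kΩ sits in parallel with the 582 kΩ load: 64.63 kΩ.
V_A = 25.8 × 64.63/(37.9 + 64.63) = 16.3 V.

V ≈ 16.3 V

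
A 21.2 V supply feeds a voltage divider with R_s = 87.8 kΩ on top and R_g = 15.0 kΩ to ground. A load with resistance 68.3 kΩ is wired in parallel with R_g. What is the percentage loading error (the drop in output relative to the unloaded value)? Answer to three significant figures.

15.8 %

Unloaded V = 21.2 × 15.0/102.8 = 3.093 V.
Loaded: R_g‖R_L = 12.30 kΩ, giving V = 21.2 × 12.30/100.1 = 2.605 V.
Drop = (3.093 − 2.605) / 3.093 = 15.8 %.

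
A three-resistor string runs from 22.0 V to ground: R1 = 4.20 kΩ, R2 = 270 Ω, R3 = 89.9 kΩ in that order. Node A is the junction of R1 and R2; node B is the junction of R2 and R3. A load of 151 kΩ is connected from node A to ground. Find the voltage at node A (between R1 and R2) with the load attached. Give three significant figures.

V ≈ 20.5 V

Below node A the series string R2+R3 = 90170 Ω sits in parallel with the 151000 Ω load: 56460 Ω.
V_A = 22.0 × 56460/(4200 + 56460) = 20.5 V.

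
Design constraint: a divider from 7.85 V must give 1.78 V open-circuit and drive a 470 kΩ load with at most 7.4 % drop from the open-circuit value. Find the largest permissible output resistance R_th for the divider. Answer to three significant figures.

Loading drop = R_th/(R_th + R_L) ≤ 0.0740, so R_th ≤ R_L · ε/(1−ε) = 470 kΩ × 0.0740/0.9260 = 37.6 kΩ.
(Any R1, R2 with R2/(R1+R2) = 0.227 and R1‖R2 ≤ 37.6 kΩ will meet the spec.)

R_th ≤ 37.6 kΩ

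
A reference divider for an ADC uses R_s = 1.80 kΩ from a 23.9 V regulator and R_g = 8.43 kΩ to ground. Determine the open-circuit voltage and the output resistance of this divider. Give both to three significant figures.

V_th = 19.7 V, R_th = 1.48 kΩ

V_th is the open-circuit tap voltage: 23.9 × 8.43/(1.80 + 8.43) = 19.7 V.
With the supply zeroed, R_s and R_g appear in parallel from the tap: R_th = R_s‖R_g = (1.80 × 8.43)/10.23 = 1.48 kΩ.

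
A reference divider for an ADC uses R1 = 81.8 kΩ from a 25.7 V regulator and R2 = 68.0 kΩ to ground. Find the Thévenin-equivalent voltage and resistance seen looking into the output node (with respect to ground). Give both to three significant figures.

V_th is the open-circuit tap voltage: 25.7 × 68.0/(81.8 + 68.0) = 11.7 V.
With the supply zeroed, R1 and R2 appear in parallel from the tap: R_th = R1‖R2 = (81.8 × 68.0)/149.8 = 37.1 kΩ.

V_th = 11.7 V, R_th = 37.1 kΩ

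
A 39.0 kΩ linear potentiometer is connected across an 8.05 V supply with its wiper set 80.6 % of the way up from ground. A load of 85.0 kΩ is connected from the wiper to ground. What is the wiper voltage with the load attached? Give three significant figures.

V ≈ 6.05 V

The wiper splits the pot into (1−α)R = 7.566 kΩ above and αR = 31.43 kΩ below.
Lower section ‖ load = 22.95 kΩ.
V_wiper = 8.05 × 22.95/(7.566 + 22.95) = 6.05 V.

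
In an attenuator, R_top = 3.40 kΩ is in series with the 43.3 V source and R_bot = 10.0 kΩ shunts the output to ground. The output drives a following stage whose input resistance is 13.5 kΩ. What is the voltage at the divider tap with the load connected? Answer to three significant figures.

The load sits in parallel with R_bot: R_bot‖R_L = (10.0 × 13.5) / (10.0 + 13.5) = 5.745 kΩ.
V_out = 43.3 × 5.745 / (3.40 + 5.745) = 43.3 × 5.745/9.145 = 27.2 V.

V_out ≈ 27.2 V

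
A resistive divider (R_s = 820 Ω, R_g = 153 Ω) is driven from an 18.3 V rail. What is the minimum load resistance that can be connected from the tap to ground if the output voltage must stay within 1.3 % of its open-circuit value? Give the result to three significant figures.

Output resistance R_th = R_s‖R_g = (820 × 153)/973.0 = 128.9 Ω.
The fractional drop is R_th/(R_th + R_L); requiring this ≤ 0.0130 gives R_L ≥ R_th(1/0.0130 − 1) = 128.9 × 75.92 = 9.79 kΩ.

R_L(min) ≈ 9.79 kΩ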